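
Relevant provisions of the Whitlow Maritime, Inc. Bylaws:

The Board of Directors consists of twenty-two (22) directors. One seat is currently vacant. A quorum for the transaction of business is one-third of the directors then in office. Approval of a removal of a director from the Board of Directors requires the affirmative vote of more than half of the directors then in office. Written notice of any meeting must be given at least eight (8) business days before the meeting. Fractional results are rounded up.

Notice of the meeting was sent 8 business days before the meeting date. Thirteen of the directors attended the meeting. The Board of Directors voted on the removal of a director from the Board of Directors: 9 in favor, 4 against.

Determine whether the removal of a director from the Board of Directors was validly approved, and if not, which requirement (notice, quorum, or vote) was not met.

Invalid — vote requirement not satisfied.

Notice: 8 business days given; 8 required (8 ≥ 8). Satisfied.
Quorum: 13 present; quorum is 7. Satisfied.
Vote: the removal of a director from the Board of Directors requires a majority of the directors then in office (21). A majority of 21 is 11, so 11 affirmative votes are needed; 9 voted in favor. Not satisfied.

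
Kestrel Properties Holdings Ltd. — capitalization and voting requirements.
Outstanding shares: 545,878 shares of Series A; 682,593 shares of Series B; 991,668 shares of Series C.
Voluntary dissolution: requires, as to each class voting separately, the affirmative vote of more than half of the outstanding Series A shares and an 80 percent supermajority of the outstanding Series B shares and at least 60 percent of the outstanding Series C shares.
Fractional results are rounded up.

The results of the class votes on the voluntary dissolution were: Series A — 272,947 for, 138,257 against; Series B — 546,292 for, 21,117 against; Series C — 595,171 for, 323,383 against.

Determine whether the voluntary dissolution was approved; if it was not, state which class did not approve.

Approved — every class gave the required vote.

Series A: a majority of 545878 is 272940; 272,940 required, 272,947 in favor — approved.
Series B: 4/5 of 682593 = 546074.40, rounded up to 546075; 546,075 required, 546,292 in favor — approved.
Series C: 3/5 of 991668 = 595000.80, rounded up to 595001; 595,001 required, 595,171 in favor — approved.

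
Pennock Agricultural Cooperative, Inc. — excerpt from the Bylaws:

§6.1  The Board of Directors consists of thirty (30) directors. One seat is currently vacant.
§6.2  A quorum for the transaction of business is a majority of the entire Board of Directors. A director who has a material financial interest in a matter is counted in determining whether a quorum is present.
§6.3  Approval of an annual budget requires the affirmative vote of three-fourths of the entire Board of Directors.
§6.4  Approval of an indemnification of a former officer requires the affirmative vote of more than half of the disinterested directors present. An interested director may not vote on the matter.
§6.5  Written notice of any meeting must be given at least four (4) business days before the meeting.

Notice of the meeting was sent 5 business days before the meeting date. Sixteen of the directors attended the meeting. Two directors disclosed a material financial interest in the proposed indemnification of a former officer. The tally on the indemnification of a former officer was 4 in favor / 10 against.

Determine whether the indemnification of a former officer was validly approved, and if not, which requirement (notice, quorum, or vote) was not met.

Invalid — vote requirement not satisfied.

Notice: 5 business days given; 4 required (5 ≥ 4). Satisfied.
Quorum: 16 present (interested directors count toward quorum); quorum is 16. Satisfied.
Vote: the indemnification of a former officer requires a majority of the disinterested directors present (16 − 2 = 14). A majority of 14 is 8, so 8 affirmative votes are needed; 4 voted in favor. Not satisfied.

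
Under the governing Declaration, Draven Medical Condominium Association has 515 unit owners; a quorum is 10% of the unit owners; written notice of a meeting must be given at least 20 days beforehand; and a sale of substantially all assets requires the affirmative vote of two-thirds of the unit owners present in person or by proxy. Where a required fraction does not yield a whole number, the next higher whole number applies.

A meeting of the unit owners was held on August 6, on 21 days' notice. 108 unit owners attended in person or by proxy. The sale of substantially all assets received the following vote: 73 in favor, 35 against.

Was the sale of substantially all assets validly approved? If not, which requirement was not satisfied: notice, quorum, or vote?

Notice: 21 days given; 20 required. Satisfied.
Quorum: 10% of 515 = 51.50, rounded up to 52; 108 present. Satisfied.
Vote: requires two-thirds of those present (108); 2/3 of 108 = 72, so 72 needed; 73 in favor. Satisfied.

Valid — all requirements satisfied.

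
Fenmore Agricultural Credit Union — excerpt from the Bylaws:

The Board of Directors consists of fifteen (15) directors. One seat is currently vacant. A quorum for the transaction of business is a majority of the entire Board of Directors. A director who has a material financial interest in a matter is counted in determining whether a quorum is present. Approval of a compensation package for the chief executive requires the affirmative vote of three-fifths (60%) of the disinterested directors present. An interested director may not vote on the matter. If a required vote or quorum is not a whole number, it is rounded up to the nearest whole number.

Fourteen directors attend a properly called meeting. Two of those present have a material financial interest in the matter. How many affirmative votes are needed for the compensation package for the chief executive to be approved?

8

The compensation package for the chief executive requires three-fifths of the disinterested directors present (14 − 2 = 12).
3/5 of 12 = 7.20, rounded up to 8.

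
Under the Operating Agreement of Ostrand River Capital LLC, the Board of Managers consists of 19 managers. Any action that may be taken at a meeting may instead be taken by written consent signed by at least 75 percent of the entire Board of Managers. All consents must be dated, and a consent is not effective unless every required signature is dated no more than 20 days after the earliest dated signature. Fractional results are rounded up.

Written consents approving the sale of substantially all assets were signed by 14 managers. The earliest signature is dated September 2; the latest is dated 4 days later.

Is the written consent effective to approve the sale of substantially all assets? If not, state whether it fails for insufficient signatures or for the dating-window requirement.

Not effective — insufficient signatures.

Signatures required: at least 75 percent of 19 — 3/4 of 19 = 14.25, rounded up to 15, so 15 needed; 14 signed. Insufficient.
Dating window: the latest signature is 4 days after the earliest; the limit is 20 days. Within the window.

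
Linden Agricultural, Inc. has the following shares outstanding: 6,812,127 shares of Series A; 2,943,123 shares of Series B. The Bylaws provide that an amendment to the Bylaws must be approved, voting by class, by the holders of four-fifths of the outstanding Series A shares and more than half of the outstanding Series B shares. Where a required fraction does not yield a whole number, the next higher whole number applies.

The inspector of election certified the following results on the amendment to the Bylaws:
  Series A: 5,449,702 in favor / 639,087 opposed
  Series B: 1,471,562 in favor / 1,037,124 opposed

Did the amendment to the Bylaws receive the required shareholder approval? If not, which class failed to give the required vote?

Series A: 4/5 of 6812127 = 5449701.60, rounded up to 5449702; 5,449,702 required, 5,449,702 in favor — approved.
Series B: a majority of 2943123 is 1471562; 1,471,562 required, 1,471,562 in favor — approved.

Approved — every class gave the required vote.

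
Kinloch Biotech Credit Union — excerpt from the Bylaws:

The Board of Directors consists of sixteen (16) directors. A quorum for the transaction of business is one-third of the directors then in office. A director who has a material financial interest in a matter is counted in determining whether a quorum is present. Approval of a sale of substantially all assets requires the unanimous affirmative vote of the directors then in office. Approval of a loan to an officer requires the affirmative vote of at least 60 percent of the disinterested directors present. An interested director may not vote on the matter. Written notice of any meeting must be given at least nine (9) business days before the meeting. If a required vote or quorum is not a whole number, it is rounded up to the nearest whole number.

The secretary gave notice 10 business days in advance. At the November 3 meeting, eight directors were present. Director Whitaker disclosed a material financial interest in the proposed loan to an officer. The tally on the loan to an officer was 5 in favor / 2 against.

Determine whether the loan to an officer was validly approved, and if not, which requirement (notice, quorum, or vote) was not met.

Valid — all requirements satisfied.

Notice: 10 business days given; 9 required (10 ≥ 9). Satisfied.
Quorum: 8 present (interested directors count toward quorum); quorum is 6. Satisfied.
Vote: the loan to an officer requires three-fifths of the disinterested directors present (8 − 1 = 7). 3/5 of 7 = 4.20, rounded up to 5, so 5 affirmative votes are needed; 5 voted in favor. Satisfied.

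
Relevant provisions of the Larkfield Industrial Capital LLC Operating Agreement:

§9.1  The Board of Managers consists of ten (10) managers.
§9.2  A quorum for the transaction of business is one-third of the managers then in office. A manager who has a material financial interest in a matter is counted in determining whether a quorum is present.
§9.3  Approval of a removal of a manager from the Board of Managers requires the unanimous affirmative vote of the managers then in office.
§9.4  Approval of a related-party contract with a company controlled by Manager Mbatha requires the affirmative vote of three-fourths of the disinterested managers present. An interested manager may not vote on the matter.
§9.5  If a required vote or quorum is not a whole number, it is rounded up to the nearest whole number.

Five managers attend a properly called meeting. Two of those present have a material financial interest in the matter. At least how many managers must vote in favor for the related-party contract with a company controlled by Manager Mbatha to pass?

3

The related-party contract with a company controlled by Manager Mbatha requires three-fourths of the disinterested managers present (5 − 2 = 3).
3/4 of 3 = 2.25, rounded up to 3.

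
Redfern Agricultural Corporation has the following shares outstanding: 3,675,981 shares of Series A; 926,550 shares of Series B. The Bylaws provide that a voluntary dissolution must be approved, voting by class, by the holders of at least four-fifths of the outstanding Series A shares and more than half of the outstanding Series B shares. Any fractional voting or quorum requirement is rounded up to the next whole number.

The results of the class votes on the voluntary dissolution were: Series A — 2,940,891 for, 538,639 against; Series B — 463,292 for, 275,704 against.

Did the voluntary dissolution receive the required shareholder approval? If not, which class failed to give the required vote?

Series A: 4/5 of 3675981 = 2940784.80, rounded up to 2940785; 2,940,785 required, 2,940,891 in favor — approved.
Series B: a majority of 926550 is 463276; 463,276 required, 463,292 in favor — approved.

Approved — every class gave the required vote.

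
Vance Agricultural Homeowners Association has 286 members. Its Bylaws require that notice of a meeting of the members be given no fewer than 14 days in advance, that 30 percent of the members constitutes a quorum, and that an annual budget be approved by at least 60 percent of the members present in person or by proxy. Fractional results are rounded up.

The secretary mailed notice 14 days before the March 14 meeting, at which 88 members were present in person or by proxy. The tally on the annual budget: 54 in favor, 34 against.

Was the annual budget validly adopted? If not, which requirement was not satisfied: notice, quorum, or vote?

Valid — all requirements satisfied.

Notice: 14 days given; 14 required. Satisfied.
Quorum: 30% of 286 = 85.80, rounded up to 86; 88 present. Satisfied.
Vote: requires three-fifths of those present (88); 3/5 of 88 = 52.80, rounded up to 53, so 53 needed; 54 in favor. Satisfied.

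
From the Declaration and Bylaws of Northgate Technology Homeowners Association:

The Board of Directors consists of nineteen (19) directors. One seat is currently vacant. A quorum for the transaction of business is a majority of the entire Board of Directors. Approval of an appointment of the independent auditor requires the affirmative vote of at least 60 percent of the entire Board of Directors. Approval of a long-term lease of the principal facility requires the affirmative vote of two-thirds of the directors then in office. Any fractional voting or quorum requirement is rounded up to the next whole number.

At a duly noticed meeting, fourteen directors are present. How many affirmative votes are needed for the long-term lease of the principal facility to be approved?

The long-term lease of the principal facility requires two-thirds of the directors then in office (18).
2/3 of 18 = 12.

12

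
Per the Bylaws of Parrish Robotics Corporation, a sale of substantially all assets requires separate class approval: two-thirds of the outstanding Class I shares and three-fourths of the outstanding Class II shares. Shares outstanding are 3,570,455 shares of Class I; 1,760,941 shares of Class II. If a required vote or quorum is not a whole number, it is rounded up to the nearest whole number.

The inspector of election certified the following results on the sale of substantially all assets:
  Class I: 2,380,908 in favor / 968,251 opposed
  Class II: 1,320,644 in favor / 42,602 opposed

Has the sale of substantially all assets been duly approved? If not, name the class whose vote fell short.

Not approved — the Class II shares did not give the required vote.

Class I: 2/3 of 3570455 = 2380303.33, rounded up to 2380304; 2,380,304 required, 2,380,908 in favor — approved.
Class II: 3/4 of 1760941 = 1320705.75, rounded up to 1320706; 1,320,706 required, 1,320,644 in favor — not approved.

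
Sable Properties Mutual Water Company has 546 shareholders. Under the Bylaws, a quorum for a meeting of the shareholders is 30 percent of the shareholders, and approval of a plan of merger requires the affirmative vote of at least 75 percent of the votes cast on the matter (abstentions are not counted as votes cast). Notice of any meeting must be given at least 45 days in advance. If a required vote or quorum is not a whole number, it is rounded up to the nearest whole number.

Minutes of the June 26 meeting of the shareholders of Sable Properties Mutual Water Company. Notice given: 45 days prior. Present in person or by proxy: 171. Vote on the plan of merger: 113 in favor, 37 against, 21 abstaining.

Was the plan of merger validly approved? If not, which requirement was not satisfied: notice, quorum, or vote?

Valid — all requirements satisfied.

Notice: 45 days given; 45 required. Satisfied.
Quorum: 30% of 546 = 163.80, rounded up to 164; 171 present. Satisfied.
Vote: requires three-fourths of the votes cast (171 − 21 abstaining = 150); 3/4 of 150 = 112.50, rounded up to 113, so 113 needed; 113 in favor. Satisfied.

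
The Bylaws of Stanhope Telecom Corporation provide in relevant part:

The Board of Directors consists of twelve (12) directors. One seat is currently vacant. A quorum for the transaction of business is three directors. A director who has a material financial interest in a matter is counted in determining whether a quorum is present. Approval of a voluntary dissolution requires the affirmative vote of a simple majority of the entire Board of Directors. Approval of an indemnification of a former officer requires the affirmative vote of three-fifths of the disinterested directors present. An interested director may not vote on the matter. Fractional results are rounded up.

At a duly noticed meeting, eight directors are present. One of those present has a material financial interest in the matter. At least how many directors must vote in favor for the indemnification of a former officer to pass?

The indemnification of a former officer requires three-fifths of the disinterested directors present (8 − 1 = 7).
3/5 of 7 = 4.20, rounded up to 5.

5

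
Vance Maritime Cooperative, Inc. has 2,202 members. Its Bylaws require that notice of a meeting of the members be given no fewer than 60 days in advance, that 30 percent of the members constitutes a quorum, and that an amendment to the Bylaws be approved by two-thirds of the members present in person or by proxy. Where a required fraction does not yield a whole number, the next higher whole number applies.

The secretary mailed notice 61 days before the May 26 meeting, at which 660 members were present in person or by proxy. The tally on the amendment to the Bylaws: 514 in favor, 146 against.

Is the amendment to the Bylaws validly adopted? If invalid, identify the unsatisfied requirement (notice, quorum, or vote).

Invalid — quorum requirement not satisfied.

Notice: 61 days given; 60 required. Satisfied.
Quorum: 30% of 2,202 = 660.60, rounded up to 661; 660 present. Not satisfied.
Vote: requires two-thirds of those present (660); 2/3 of 660 = 440, so 440 needed; 514 in favor. Satisfied.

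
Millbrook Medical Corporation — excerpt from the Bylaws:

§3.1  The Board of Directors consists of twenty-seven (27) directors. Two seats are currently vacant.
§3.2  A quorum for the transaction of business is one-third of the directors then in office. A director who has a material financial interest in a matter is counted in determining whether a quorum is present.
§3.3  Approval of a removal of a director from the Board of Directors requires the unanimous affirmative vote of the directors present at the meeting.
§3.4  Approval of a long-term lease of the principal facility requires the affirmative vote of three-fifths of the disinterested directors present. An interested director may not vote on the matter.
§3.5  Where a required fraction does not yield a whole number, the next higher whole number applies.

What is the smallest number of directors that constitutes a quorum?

9

1/3 of 25 = 8.33, rounded up to 9.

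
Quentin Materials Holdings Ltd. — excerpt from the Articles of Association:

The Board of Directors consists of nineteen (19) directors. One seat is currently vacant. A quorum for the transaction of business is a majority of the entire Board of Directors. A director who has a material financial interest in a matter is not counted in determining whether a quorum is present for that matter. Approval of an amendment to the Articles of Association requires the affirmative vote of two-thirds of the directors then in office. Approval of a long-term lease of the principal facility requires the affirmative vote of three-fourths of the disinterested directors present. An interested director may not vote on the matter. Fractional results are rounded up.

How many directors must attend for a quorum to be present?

A majority of 19 is 10.

10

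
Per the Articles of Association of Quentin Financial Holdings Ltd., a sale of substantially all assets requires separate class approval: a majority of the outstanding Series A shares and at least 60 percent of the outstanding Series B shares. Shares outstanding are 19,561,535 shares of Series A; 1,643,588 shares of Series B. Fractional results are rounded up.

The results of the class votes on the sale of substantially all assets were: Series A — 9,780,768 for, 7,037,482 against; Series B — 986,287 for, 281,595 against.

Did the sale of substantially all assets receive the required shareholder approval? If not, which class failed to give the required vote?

Series A: a majority of 19561535 is 9780768; 9,780,768 required, 9,780,768 in favor — approved.
Series B: 3/5 of 1643588 = 986152.80, rounded up to 986153; 986,153 required, 986,287 in favor — approved.

Approved — every class gave the required vote.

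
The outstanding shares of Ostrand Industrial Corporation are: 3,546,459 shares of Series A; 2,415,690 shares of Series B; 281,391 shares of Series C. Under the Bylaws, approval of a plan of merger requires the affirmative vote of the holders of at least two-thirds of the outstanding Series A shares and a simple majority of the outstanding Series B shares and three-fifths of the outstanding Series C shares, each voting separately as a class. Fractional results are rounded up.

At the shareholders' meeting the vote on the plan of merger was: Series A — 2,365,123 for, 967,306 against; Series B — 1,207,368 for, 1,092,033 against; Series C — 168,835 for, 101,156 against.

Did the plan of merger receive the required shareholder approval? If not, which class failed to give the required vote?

Not approved — the Series B shares did not give the required vote.

Series A: 2/3 of 3546459 = 2364306; 2,364,306 required, 2,365,123 in favor — approved.
Series B: a majority of 2415690 is 1207846; 1,207,846 required, 1,207,368 in favor — not approved.
Series C: 3/5 of 281391 = 168834.60, rounded up to 168835; 168,835 required, 168,835 in favor — approved.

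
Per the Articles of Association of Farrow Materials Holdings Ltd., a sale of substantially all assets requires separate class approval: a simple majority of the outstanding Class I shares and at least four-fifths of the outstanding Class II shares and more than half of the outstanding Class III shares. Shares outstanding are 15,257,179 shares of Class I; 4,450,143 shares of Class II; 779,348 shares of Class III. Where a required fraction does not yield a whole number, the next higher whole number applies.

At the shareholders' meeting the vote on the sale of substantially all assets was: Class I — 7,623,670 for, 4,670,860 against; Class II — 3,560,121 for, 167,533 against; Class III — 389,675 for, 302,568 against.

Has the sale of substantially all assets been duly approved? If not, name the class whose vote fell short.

Not approved — the Class I shares did not give the required vote.

Class I: a majority of 15257179 is 7628590; 7,628,590 required, 7,623,670 in favor — not approved.
Class II: 4/5 of 4450143 = 3560114.40, rounded up to 3560115; 3,560,115 required, 3,560,121 in favor — approved.
Class III: a majority of 779348 is 389675; 389,675 required, 389,675 in favor — approved.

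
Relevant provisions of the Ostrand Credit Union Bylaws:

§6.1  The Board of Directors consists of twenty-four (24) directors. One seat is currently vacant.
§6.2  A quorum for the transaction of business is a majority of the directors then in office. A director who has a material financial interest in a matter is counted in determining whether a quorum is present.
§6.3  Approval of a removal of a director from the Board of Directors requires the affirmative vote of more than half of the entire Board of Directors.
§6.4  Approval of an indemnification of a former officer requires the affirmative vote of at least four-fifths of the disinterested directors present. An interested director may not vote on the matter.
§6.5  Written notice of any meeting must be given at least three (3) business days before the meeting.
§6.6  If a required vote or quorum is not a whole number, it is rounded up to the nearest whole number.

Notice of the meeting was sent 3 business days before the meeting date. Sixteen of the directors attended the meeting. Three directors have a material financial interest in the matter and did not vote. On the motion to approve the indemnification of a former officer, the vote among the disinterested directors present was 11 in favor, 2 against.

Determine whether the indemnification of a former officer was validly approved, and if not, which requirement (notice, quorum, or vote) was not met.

Notice: 3 business days given; 3 required (3 ≥ 3). Satisfied.
Quorum: 16 present (interested directors count toward quorum); quorum is 12. Satisfied.
Vote: the indemnification of a former officer requires four-fifths of the disinterested directors present (16 − 3 = 13). 4/5 of 13 = 10.40, rounded up to 11, so 11 affirmative votes are needed; 11 voted in favor. Satisfied.

Valid — all requirements satisfied.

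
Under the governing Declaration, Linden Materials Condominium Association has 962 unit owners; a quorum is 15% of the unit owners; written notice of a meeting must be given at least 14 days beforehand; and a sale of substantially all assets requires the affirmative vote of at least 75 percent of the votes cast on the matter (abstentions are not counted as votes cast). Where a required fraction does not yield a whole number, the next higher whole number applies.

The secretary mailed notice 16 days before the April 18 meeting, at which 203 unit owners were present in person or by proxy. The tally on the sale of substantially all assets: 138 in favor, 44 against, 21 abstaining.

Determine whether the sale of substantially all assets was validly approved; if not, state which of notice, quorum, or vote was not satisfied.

Valid — all requirements satisfied.

Notice: 16 days given; 14 required. Satisfied.
Quorum: 15% of 962 = 144.30, rounded up to 145; 203 present. Satisfied.
Vote: requires three-fourths of the votes cast (203 − 21 abstaining = 182); 3/4 of 182 = 136.50, rounded up to 137, so 137 needed; 138 in favor. Satisfied.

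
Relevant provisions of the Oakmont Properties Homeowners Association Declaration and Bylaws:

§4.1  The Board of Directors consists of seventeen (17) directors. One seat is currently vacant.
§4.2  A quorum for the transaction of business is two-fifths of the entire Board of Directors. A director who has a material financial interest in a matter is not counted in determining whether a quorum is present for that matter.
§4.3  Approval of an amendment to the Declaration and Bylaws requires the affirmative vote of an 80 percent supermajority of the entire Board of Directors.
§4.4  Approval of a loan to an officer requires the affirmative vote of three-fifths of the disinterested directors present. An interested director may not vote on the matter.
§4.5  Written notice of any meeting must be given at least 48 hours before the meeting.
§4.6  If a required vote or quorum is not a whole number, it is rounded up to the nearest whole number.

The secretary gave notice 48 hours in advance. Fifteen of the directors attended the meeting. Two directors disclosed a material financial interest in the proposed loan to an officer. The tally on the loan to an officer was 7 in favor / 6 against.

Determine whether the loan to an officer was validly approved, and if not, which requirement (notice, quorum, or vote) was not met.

Invalid — vote requirement not satisfied.

Notice: 48 hours given; 48 required (48 ≥ 48). Satisfied.
Quorum: 15 present, but the 2 interested directors do not count, leaving 13. Quorum is 7. Satisfied.
Vote: the loan to an officer requires three-fifths of the disinterested directors present (15 − 2 = 13). 3/5 of 13 = 7.80, rounded up to 8, so 8 affirmative votes are needed; 7 voted in favor. Not satisfied.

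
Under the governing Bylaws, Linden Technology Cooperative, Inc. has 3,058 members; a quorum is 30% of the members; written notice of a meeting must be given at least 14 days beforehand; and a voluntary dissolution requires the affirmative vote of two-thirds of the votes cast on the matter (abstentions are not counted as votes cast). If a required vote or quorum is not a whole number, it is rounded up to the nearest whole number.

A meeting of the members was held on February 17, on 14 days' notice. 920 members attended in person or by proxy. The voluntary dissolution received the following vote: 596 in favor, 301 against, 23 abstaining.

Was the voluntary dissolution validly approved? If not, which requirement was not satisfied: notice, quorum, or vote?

Notice: 14 days given; 14 required. Satisfied.
Quorum: 30% of 3,058 = 917.40, rounded up to 918; 920 present. Satisfied.
Vote: requires two-thirds of the votes cast (920 − 23 abstaining = 897); 2/3 of 897 = 598, so 598 needed; 596 in favor. Not satisfied.

Invalid — vote requirement not satisfied.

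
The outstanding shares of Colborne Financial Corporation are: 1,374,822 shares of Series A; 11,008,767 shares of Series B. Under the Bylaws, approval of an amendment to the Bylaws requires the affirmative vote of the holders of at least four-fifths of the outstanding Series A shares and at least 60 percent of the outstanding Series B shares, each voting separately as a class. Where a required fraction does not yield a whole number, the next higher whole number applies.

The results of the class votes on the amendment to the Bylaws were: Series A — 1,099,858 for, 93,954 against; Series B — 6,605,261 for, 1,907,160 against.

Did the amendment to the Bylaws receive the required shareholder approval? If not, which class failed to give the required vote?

Series A: 4/5 of 1374822 = 1099857.60, rounded up to 1099858; 1,099,858 required, 1,099,858 in favor — approved.
Series B: 3/5 of 11008767 = 6605260.20, rounded up to 6605261; 6,605,261 required, 6,605,261 in favor — approved.

Approved — every class gave the required vote.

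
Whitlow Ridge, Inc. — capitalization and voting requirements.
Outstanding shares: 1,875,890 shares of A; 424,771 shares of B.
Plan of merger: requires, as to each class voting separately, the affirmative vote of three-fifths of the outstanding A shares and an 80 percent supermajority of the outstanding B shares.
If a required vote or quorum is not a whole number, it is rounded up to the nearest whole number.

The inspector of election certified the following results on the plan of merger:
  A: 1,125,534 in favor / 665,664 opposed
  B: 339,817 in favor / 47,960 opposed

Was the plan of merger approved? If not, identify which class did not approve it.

A: 3/5 of 1875890 = 1125534; 1,125,534 required, 1,125,534 in favor — approved.
B: 4/5 of 424771 = 339816.80, rounded up to 339817; 339,817 required, 339,817 in favor — approved.

Approved — every class gave the required vote.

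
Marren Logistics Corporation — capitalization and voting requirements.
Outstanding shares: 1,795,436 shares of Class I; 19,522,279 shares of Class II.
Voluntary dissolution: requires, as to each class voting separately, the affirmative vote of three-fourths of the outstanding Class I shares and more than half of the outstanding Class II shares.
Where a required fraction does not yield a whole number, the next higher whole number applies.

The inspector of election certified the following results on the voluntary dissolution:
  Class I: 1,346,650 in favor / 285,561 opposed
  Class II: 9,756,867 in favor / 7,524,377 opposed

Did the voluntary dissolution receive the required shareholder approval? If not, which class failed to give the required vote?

Not approved — the Class II shares did not give the required vote.

Class I: 3/4 of 1795436 = 1346577; 1,346,577 required, 1,346,650 in favor — approved.
Class II: a majority of 19522279 is 9761140; 9,761,140 required, 9,756,867 in favor — not approved.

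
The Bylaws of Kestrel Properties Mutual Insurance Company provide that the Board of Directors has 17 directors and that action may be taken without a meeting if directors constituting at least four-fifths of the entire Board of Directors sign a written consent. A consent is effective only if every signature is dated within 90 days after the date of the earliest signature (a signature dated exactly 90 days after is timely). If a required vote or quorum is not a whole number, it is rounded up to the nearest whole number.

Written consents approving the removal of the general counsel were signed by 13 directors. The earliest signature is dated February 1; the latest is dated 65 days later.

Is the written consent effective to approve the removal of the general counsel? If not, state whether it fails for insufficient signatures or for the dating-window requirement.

Signatures required: at least four-fifths of 17 — 4/5 of 17 = 13.60, rounded up to 14, so 14 needed; 13 signed. Insufficient.
Dating window: the latest signature is 65 days after the earliest; the limit is 90 days. Within the window.

Not effective — insufficient signatures.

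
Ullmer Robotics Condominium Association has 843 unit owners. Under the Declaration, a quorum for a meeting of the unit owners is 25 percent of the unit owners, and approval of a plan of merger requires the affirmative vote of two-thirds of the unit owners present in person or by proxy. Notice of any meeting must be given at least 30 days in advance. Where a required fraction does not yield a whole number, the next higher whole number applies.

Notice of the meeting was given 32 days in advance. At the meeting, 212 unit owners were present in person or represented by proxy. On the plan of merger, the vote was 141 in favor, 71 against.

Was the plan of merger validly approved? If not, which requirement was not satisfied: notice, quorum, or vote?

Invalid — vote requirement not satisfied.

Notice: 32 days given; 30 required. Satisfied.
Quorum: 25% of 843 = 210.75, rounded up to 211; 212 present. Satisfied.
Vote: requires two-thirds of those present (212); 2/3 of 212 = 141.33, rounded up to 142, so 142 needed; 141 in favor. Not satisfied.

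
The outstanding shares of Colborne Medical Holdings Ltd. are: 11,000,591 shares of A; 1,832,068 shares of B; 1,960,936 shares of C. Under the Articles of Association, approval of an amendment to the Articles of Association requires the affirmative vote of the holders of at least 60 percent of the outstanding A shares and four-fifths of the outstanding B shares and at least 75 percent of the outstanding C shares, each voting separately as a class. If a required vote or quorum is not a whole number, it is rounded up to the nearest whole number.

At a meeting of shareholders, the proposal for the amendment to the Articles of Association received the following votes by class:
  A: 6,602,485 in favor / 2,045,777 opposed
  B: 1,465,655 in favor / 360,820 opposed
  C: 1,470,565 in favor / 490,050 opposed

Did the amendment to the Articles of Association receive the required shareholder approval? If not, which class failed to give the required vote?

Not approved — the C shares did not give the required vote.

A: 3/5 of 11000591 = 6600354.60, rounded up to 6600355; 6,600,355 required, 6,602,485 in favor — approved.
B: 4/5 of 1832068 = 1465654.40, rounded up to 1465655; 1,465,655 required, 1,465,655 in favor — approved.
C: 3/4 of 1960936 = 1470702; 1,470,702 required, 1,470,565 in favor — not approved.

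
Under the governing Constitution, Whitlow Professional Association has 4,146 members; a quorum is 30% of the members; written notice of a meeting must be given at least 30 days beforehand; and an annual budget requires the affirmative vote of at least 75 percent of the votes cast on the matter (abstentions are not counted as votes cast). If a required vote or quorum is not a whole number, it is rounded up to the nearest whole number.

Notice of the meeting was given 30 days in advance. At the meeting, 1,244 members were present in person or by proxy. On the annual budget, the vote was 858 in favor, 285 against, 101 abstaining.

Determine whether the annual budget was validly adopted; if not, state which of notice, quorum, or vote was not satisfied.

Notice: 30 days given; 30 required. Satisfied.
Quorum: 30% of 4,146 = 1,243.80, rounded up to 1,244; 1,244 present. Satisfied.
Vote: requires three-fourths of the votes cast (1,244 − 101 abstaining = 1,143); 3/4 of 1143 = 857.25, rounded up to 858, so 858 needed; 858 in favor. Satisfied.

Valid — all requirements satisfied.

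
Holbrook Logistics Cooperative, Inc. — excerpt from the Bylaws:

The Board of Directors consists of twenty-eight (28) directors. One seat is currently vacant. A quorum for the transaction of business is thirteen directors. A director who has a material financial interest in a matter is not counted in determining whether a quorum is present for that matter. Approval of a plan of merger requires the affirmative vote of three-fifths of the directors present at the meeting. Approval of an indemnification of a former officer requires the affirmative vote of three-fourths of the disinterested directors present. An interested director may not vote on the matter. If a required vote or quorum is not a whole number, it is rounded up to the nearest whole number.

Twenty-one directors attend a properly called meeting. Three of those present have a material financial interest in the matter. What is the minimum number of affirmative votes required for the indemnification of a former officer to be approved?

The indemnification of a former officer requires three-fourths of the disinterested directors present (21 − 3 = 18).
3/4 of 18 = 13.50, rounded up to 14.

14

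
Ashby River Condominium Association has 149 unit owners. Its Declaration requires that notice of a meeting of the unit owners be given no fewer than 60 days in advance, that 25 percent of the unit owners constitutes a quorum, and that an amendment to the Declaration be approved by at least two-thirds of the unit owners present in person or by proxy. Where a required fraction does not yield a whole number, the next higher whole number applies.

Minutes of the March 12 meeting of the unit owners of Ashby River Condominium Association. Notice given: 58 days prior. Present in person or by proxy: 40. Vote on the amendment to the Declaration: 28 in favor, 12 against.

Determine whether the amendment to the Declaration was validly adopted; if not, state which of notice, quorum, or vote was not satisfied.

Invalid — notice requirement not satisfied.

Notice: 58 days given; 60 required. Not satisfied.
Quorum: 25% of 149 = 37.25, rounded up to 38; 40 present. Satisfied.
Vote: requires two-thirds of those present (40); 2/3 of 40 = 26.67, rounded up to 27, so 27 needed; 28 in favor. Satisfied.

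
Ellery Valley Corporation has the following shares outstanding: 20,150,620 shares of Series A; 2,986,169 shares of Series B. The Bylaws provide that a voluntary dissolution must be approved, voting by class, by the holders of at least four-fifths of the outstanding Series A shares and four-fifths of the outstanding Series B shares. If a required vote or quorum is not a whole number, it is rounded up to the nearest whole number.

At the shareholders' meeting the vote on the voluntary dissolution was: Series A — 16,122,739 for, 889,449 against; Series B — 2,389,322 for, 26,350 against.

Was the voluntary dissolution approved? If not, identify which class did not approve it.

Approved — every class gave the required vote.

Series A: 4/5 of 20150620 = 16120496; 16,120,496 required, 16,122,739 in favor — approved.
Series B: 4/5 of 2986169 = 2388935.20, rounded up to 2388936; 2,388,936 required, 2,389,322 in favor — approved.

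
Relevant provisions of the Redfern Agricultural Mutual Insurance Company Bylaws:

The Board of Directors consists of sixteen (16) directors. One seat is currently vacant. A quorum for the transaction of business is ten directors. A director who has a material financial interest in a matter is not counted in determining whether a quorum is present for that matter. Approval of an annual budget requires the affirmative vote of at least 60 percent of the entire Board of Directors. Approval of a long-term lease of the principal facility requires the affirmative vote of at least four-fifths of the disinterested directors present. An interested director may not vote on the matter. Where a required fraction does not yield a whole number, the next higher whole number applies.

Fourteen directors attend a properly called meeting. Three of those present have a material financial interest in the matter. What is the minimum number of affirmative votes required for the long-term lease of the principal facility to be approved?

The long-term lease of the principal facility requires four-fifths of the disinterested directors present (14 − 3 = 11).
4/5 of 11 = 8.80, rounded up to 9.

9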